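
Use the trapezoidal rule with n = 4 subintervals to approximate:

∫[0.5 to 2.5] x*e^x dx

f(x) = x*e^x
a = 0.5, b = 2.5, n = 4
h = (b - a)/n = 0.500000

Trapezoidal rule: (h/2)[f(x₀) + 2f(x₁) + 2f(x₂) + ... + f(xₙ)]

x_0 = 0.5000, f(x_0) = 0.824361, coefficient = 1
x_1 = 1.0000, f(x_1) = 2.718282, coefficient = 2
x_2 = 1.5000, f(x_2) = 6.722534, coefficient = 2
x_3 = 2.0000, f(x_3) = 14.778112, coefficient = 2
x_4 = 2.5000, f(x_4) = 30.456235, coefficient = 1

I ≈ (0.500000/2) × 79.718451 = 19.929613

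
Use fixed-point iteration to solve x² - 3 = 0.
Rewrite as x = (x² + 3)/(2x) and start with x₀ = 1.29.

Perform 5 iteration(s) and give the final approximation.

Equation: x² - 3 = 0
Fixed-point form: x = (x² + 3)/(2x)
x₀ = 1.29

x_1 = g(1.290000) = 1.807791
x_2 = g(1.807791) = 1.733637
x_3 = g(1.733637) = 1.732052
x_4 = g(1.732052) = 1.732051
x_5 = g(1.732051) = 1.732051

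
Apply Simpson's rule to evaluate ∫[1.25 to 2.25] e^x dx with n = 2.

f(x) = e^x
a = 1.25, b = 2.25, n = 2
h = (b - a)/n = 0.500000

Simpson's rule: (h/3)[f(x₀) + 4f(x₁) + 2f(x₂) + ... + f(xₙ)]

x_0 = 1.2500, f(x_0) = 3.490343, coefficient = 1
x_1 = 1.7500, f(x_1) = 5.754603, coefficient = 4
x_2 = 2.2500, f(x_2) = 9.487736, coefficient = 1

I ≈ (0.500000/3) × 35.996489 = 5.999415
Exact value: 5.997393
Error: 0.002022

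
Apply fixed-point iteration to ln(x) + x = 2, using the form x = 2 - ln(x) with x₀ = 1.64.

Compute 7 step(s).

Equation: ln(x) + x = 2
Fixed-point form: x = 2 - ln(x)
x₀ = 1.64

x_1 = g(1.640000) = 1.505304
x_2 = g(1.505304) = 1.591005
x_3 = g(1.591005) = 1.535634
x_4 = g(1.535634) = 1.571057
x_5 = g(1.571057) = 1.548252
x_6 = g(1.548252) = 1.562874
x_7 = g(1.562874) = 1.553474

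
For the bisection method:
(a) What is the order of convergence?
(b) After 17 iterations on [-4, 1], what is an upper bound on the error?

(a) Bisection has linear (order 1) convergence; the error is halved each step.

(b) Error bound = (b-a)/2^n = (1 - (-4))/2^{17}
    = 5/2^{17}

(a) 1 (linear); (b) error ≤ 3.81e-05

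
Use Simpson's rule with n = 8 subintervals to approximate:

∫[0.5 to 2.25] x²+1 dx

f(x) = x²+1
a = 0.5, b = 2.25, n = 8
h = (b - a)/n = 0.218750

Simpson's rule: (h/3)[f(x₀) + 4f(x₁) + 2f(x₂) + ... + f(xₙ)]

x_0 = 0.5000, f(x_0) = 1.250000, coefficient = 1
x_1 = 0.7188, f(x_1) = 1.516602, coefficient = 4
x_2 = 0.9375, f(x_2) = 1.878906, coefficient = 2
x_3 = 1.1562, f(x_3) = 2.336914, coefficient = 4
x_4 = 1.3750, f(x_4) = 2.890625, coefficient = 2
x_5 = 1.5938, f(x_5) = 3.540039, coefficient = 4
x_6 = 1.8125, f(x_6) = 4.285156, coefficient = 2
x_7 = 2.0312, f(x_7) = 5.125977, coefficient = 4
x_8 = 2.2500, f(x_8) = 6.062500, coefficient = 1

I ≈ (0.218750/3) × 75.500000 = 5.505208
Exact value: 5.505208
Error: 0.000000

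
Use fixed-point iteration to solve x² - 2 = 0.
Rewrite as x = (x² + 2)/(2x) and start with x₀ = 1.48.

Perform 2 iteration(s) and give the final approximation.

Equation: x² - 2 = 0
Fixed-point form: x = (x² + 2)/(2x)
x₀ = 1.48

x_1 = g(1.480000) = 1.415676
x_2 = g(1.415676) = 1.414214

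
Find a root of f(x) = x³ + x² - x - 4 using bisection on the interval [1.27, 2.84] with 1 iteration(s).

f(x) = x³ + x² - x - 4
Initial interval: [1.27, 2.84]

Iteration 1:
  c_1 = (1.270000 + 2.840000)/2 = 2.055000
  f(c_1) = f(2.055000) = 6.846341
  f(a) × f(c) < 0, new interval: [1.270000, 2.055000]

After 1 iteration(s), the approximation is c_1 = 2.055000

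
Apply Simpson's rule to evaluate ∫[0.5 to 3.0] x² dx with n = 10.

f(x) = x²
a = 0.5, b = 3.0, n = 10
h = (b - a)/n = 0.250000

Simpson's rule: (h/3)[f(x₀) + 4f(x₁) + 2f(x₂) + ... + f(xₙ)]

x_0 = 0.5000, f(x_0) = 0.250000, coefficient = 1
x_1 = 0.7500, f(x_1) = 0.562500, coefficient = 4
x_2 = 1.0000, f(x_2) = 1.000000, coefficient = 2
x_3 = 1.2500, f(x_3) = 1.562500, coefficient = 4
x_4 = 1.5000, f(x_4) = 2.250000, coefficient = 2
x_5 = 1.7500, f(x_5) = 3.062500, coefficient = 4
x_6 = 2.0000, f(x_6) = 4.000000, coefficient = 2
x_7 = 2.2500, f(x_7) = 5.062500, coefficient = 4
x_8 = 2.5000, f(x_8) = 6.250000, coefficient = 2
x_9 = 2.7500, f(x_9) = 7.562500, coefficient = 4
x_10 = 3.0000, f(x_10) = 9.000000, coefficient = 1

I ≈ (0.250000/3) × 107.500000 = 8.958333
Exact value: 8.958333
Error: 0.000000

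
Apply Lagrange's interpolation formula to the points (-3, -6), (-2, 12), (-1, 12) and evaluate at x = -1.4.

Lagrange interpolation formula:
P(x) = Σ yᵢ × Lᵢ(x)
where Lᵢ(x) = Π_{j≠i} (x - xⱼ)/(xᵢ - xⱼ)

L_0(-1.4) = (-1.4 - (-2))/(-3 - (-2)) × (-1.4 - (-1))/(-3 - (-1)) = -0.120000
L_1(-1.4) = (-1.4 - (-3))/(-2 - (-3)) × (-1.4 - (-1))/(-2 - (-1)) = 0.640000
L_2(-1.4) = (-1.4 - (-3))/(-1 - (-3)) × (-1.4 - (-2))/(-1 - (-2)) = 0.480000

P(-1.4) = (-6)×L_0(-1.4) + 12×L_1(-1.4) + 12×L_2(-1.4)
P(-1.4) = 14.160000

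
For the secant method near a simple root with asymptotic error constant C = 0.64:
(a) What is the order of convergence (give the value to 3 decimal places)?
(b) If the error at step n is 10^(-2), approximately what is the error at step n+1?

(a) Secant method has superlinear convergence with order φ = (1+√5)/2 ≈ 1.618.
    This means |e_{n+1}| ≈ C|e_n|^1.618.

(b) With |e_n| = 10^(-2) and C = 0.64:
    |e_{n+1}| ≈ 0.64 × (10^(-2))^1.618 = 0.64 × 10^(-3.24)

(a) ≈ 1.618 (golden ratio); (b) |e_{n+1}| ≈ 3.716e-04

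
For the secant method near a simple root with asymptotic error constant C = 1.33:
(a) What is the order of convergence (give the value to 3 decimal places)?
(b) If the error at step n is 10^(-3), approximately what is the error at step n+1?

(a) Secant method has superlinear convergence with order φ = (1+√5)/2 ≈ 1.618.
    This means |e_{n+1}| ≈ C|e_n|^1.618.

(b) With |e_n| = 10^(-3) and C = 1.33:
    |e_{n+1}| ≈ 1.33 × (10^(-3))^1.618 = 1.33 × 10^(-4.85)

(a) ≈ 1.618 (golden ratio); (b) |e_{n+1}| ≈ 1.861e-05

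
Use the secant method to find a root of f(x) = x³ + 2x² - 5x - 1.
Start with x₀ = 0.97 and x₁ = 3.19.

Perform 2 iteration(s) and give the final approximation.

f(x) = x³ + 2x² - 5x - 1
x₀ = 0.97, x₁ = 3.19

Secant formula: x_{n+1} = x_n - f(x_n)(x_n - x_{n-1})/(f(x_n) - f(x_{n-1}))

Iteration 1:
  f(0.970000) = -3.055527
  f(3.190000) = 35.863959
  x_2 = 3.190000 - 35.863959×(3.190000 - 0.970000)/(35.863959 - (-3.055527))
       = 1.144290
Iteration 2:
  f(3.190000) = 35.863959
  f(1.144290) = -2.604319
  x_3 = 1.144290 - (-2.604319)×(1.144290 - 3.190000)/(-2.604319 - 35.863959)
       = 1.282785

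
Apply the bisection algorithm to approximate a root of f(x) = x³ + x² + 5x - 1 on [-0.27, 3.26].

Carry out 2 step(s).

f(x) = x³ + x² + 5x - 1
Initial interval: [-0.27, 3.26]

Iteration 1:
  c_1 = (-0.270000 + 3.260000)/2 = 1.495000
  f(c_1) = f(1.495000) = 12.051387
  f(a) × f(c) < 0, new interval: [-0.270000, 1.495000]
Iteration 2:
  c_2 = (-0.270000 + 1.495000)/2 = 0.612500
  f(c_2) = f(0.612500) = 2.667439
  f(a) × f(c) < 0, new interval: [-0.270000, 0.612500]

After 2 iteration(s), the approximation is c_2 = 0.612500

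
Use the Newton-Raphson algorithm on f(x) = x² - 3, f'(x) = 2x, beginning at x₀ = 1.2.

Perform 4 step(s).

f(x) = x² - 3
f'(x) = 2x
x₀ = 1.2

Newton-Raphson formula: x_{n+1} = x_n - f(x_n)/f'(x_n)

Iteration 1:
  f(1.200000) = -1.560000
  f'(1.200000) = 2.400000
  x_1 = 1.200000 - (-1.560000)/2.400000 = 1.850000
Iteration 2:
  f(1.850000) = 0.422500
  f'(1.850000) = 3.700000
  x_2 = 1.850000 - 0.422500/3.700000 = 1.735811
Iteration 3:
  f(1.735811) = 0.013039
  f'(1.735811) = 3.471622
  x_3 = 1.735811 - 0.013039/3.471622 = 1.732055
Iteration 4:
  f(1.732055) = 0.000014
  f'(1.732055) = 3.464110
  x_4 = 1.732055 - 0.000014/3.464110 = 1.732051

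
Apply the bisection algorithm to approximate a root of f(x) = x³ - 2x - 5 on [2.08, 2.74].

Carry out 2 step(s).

f(x) = x³ - 2x - 5
Initial interval: [2.08, 2.74]

Iteration 1:
  c_1 = (2.080000 + 2.740000)/2 = 2.410000
  f(c_1) = f(2.410000) = 4.177521
  f(a) × f(c) < 0, new interval: [2.080000, 2.410000]
Iteration 2:
  c_2 = (2.080000 + 2.410000)/2 = 2.245000
  f(c_2) = f(2.245000) = 1.824856
  f(a) × f(c) < 0, new interval: [2.080000, 2.245000]

After 2 iteration(s), the approximation is c_2 = 2.245000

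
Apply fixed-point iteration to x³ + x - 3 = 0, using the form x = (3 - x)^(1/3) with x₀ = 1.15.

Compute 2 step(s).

Equation: x³ + x - 3 = 0
Fixed-point form: x = (3 - x)^(1/3)
x₀ = 1.15

x_1 = g(1.150000) = 1.227601
x_2 = g(1.227601) = 1.210191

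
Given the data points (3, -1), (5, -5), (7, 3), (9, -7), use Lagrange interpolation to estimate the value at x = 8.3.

Lagrange interpolation formula:
P(x) = Σ yᵢ × Lᵢ(x)
where Lᵢ(x) = Π_{j≠i} (x - xⱼ)/(xᵢ - xⱼ)

L_0(8.3) = (8.3 - 5)/(3 - 5) × (8.3 - 7)/(3 - 7) × (8.3 - 9)/(3 - 9) = 0.062562
L_1(8.3) = (8.3 - 3)/(5 - 3) × (8.3 - 7)/(5 - 7) × (8.3 - 9)/(5 - 9) = -0.301437
L_2(8.3) = (8.3 - 3)/(7 - 3) × (8.3 - 5)/(7 - 5) × (8.3 - 9)/(7 - 9) = 0.765187
L_3(8.3) = (8.3 - 3)/(9 - 3) × (8.3 - 5)/(9 - 5) × (8.3 - 7)/(9 - 7) = 0.473688

P(8.3) = (-1)×L_0(8.3) + (-5)×L_1(8.3) + 3×L_2(8.3) + (-7)×L_3(8.3)
P(8.3) = 0.424375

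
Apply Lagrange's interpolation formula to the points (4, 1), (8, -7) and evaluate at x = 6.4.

Lagrange interpolation formula:
P(x) = Σ yᵢ × Lᵢ(x)
where Lᵢ(x) = Π_{j≠i} (x - xⱼ)/(xᵢ - xⱼ)

L_0(6.4) = (6.4 - 8)/(4 - 8) = 0.400000
L_1(6.4) = (6.4 - 4)/(8 - 4) = 0.600000

P(6.4) = 1×L_0(6.4) + (-7)×L_1(6.4)
P(6.4) = -3.800000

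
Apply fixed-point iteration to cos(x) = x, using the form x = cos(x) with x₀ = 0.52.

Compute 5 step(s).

Equation: cos(x) = x
Fixed-point form: x = cos(x)
x₀ = 0.52

x_1 = g(0.520000) = 0.867819
x_2 = g(0.867819) = 0.646492
x_3 = g(0.646492) = 0.798202
x_4 = g(0.798202) = 0.697995
x_5 = g(0.697995) = 0.766132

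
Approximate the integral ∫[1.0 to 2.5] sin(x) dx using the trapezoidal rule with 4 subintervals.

f(x) = sin(x)
a = 1.0, b = 2.5, n = 4
h = (b - a)/n = 0.375000

Trapezoidal rule: (h/2)[f(x₀) + 2f(x₁) + 2f(x₂) + ... + f(xₙ)]

x_0 = 1.0000, f(x_0) = 0.841471, coefficient = 1
x_1 = 1.3750, f(x_1) = 0.980893, coefficient = 2
x_2 = 1.7500, f(x_2) = 0.983986, coefficient = 2
x_3 = 2.1250, f(x_3) = 0.850320, coefficient = 2
x_4 = 2.5000, f(x_4) = 0.598472, coefficient = 1

I ≈ (0.375000/2) × 7.070341 = 1.325689
Exact value: 1.341446
Error: 0.015757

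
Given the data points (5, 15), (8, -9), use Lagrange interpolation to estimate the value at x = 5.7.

Lagrange interpolation formula:
P(x) = Σ yᵢ × Lᵢ(x)
where Lᵢ(x) = Π_{j≠i} (x - xⱼ)/(xᵢ - xⱼ)

L_0(5.7) = (5.7 - 8)/(5 - 8) = 0.766667
L_1(5.7) = (5.7 - 5)/(8 - 5) = 0.233333

P(5.7) = 15×L_0(5.7) + (-9)×L_1(5.7)
P(5.7) = 9.400000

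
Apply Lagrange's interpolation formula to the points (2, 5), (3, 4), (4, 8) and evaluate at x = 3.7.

Lagrange interpolation formula:
P(x) = Σ yᵢ × Lᵢ(x)
where Lᵢ(x) = Π_{j≠i} (x - xⱼ)/(xᵢ - xⱼ)

L_0(3.7) = (3.7 - 3)/(2 - 3) × (3.7 - 4)/(2 - 4) = -0.105000
L_1(3.7) = (3.7 - 2)/(3 - 2) × (3.7 - 4)/(3 - 4) = 0.510000
L_2(3.7) = (3.7 - 2)/(4 - 2) × (3.7 - 3)/(4 - 3) = 0.595000

P(3.7) = 5×L_0(3.7) + 4×L_1(3.7) + 8×L_2(3.7)
P(3.7) = 6.275000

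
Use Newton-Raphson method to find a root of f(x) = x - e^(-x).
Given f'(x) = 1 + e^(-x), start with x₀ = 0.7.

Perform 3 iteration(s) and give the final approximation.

f(x) = x - e^(-x)
f'(x) = 1 + e^(-x)
x₀ = 0.7

Newton-Raphson formula: x_{n+1} = x_n - f(x_n)/f'(x_n)

Iteration 1:
  f(0.700000) = 0.203415
  f'(0.700000) = 1.496585
  x_1 = 0.700000 - 0.203415/1.496585 = 0.564081
Iteration 2:
  f(0.564081) = -0.004802
  f'(0.564081) = 1.568883
  x_2 = 0.564081 - (-0.004802)/1.568883 = 0.567142
Iteration 3:
  f(0.567142) = -0.000003
  f'(0.567142) = 1.567144
  x_3 = 0.567142 - (-0.000003)/1.567144 = 0.567143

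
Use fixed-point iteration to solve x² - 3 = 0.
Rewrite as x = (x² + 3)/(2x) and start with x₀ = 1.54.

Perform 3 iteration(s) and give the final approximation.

Equation: x² - 3 = 0
Fixed-point form: x = (x² + 3)/(2x)
x₀ = 1.54

x_1 = g(1.540000) = 1.744026
x_2 = g(1.744026) = 1.732092
x_3 = g(1.732092) = 1.732051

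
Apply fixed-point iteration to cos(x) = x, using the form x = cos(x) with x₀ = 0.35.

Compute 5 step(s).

Equation: cos(x) = x
Fixed-point form: x = cos(x)
x₀ = 0.35

x_1 = g(0.350000) = 0.939373
x_2 = g(0.939373) = 0.590294
x_3 = g(0.590294) = 0.830777
x_4 = g(0.830777) = 0.674302
x_5 = g(0.674302) = 0.781143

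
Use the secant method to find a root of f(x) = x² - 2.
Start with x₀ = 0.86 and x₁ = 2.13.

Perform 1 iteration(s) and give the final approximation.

f(x) = x² - 2
x₀ = 0.86, x₁ = 2.13

Secant formula: x_{n+1} = x_n - f(x_n)(x_n - x_{n-1})/(f(x_n) - f(x_{n-1}))

Iteration 1:
  f(0.860000) = -1.260400
  f(2.130000) = 2.536900
  x_2 = 2.130000 - 2.536900×(2.130000 - 0.860000)/(2.536900 - (-1.260400))
       = 1.281538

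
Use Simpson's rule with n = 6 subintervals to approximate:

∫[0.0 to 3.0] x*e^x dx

f(x) = x*e^x
a = 0.0, b = 3.0, n = 6
h = (b - a)/n = 0.500000

Simpson's rule: (h/3)[f(x₀) + 4f(x₁) + 2f(x₂) + ... + f(xₙ)]

x_0 = 0.0000, f(x_0) = 0.000000, coefficient = 1
x_1 = 0.5000, f(x_1) = 0.824361, coefficient = 4
x_2 = 1.0000, f(x_2) = 2.718282, coefficient = 2
x_3 = 1.5000, f(x_3) = 6.722534, coefficient = 4
x_4 = 2.0000, f(x_4) = 14.778112, coefficient = 2
x_5 = 2.5000, f(x_5) = 30.456235, coefficient = 4
x_6 = 3.0000, f(x_6) = 60.256611, coefficient = 1

I ≈ (0.500000/3) × 247.261915 = 41.210319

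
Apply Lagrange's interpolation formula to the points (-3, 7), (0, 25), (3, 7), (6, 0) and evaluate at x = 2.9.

Lagrange interpolation formula:
P(x) = Σ yᵢ × Lᵢ(x)
where Lᵢ(x) = Π_{j≠i} (x - xⱼ)/(xᵢ - xⱼ)

L_0(2.9) = (2.9 - 0)/(-3 - 0) × (2.9 - 3)/(-3 - 3) × (2.9 - 6)/(-3 - 6) = -0.005549
L_1(2.9) = (2.9 - (-3))/(0 - (-3)) × (2.9 - 3)/(0 - 3) × (2.9 - 6)/(0 - 6) = 0.033870
L_2(2.9) = (2.9 - (-3))/(3 - (-3)) × (2.9 - 0)/(3 - 0) × (2.9 - 6)/(3 - 6) = 0.982241
L_3(2.9) = (2.9 - (-3))/(6 - (-3)) × (2.9 - 0)/(6 - 0) × (2.9 - 3)/(6 - 3) = -0.010562

P(2.9) = 7×L_0(2.9) + 25×L_1(2.9) + 7×L_2(2.9) + 0×L_3(2.9)
P(2.9) = 7.683599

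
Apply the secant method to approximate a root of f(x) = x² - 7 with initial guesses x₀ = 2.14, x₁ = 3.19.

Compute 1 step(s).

f(x) = x² - 7
x₀ = 2.14, x₁ = 3.19

Secant formula: x_{n+1} = x_n - f(x_n)(x_n - x_{n-1})/(f(x_n) - f(x_{n-1}))

Iteration 1:
  f(2.140000) = -2.420400
  f(3.190000) = 3.176100
  x_2 = 3.190000 - 3.176100×(3.190000 - 2.140000)/(3.176100 - (-2.420400))
       = 2.594109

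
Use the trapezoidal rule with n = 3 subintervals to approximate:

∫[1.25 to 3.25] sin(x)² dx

f(x) = sin(x)²
a = 1.25, b = 3.25, n = 3
h = (b - a)/n = 0.666667

Trapezoidal rule: (h/2)[f(x₀) + 2f(x₁) + 2f(x₂) + ... + f(xₙ)]

x_0 = 1.2500, f(x_0) = 0.900572, coefficient = 1
x_1 = 1.9167, f(x_1) = 0.885068, coefficient = 2
x_2 = 2.5833, f(x_2) = 0.280593, coefficient = 2
x_3 = 3.2500, f(x_3) = 0.011706, coefficient = 1

I ≈ (0.666667/2) × 3.243601 = 1.081200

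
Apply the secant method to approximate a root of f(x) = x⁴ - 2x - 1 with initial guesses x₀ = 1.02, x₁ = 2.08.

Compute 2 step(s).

f(x) = x⁴ - 2x - 1
x₀ = 1.02, x₁ = 2.08

Secant formula: x_{n+1} = x_n - f(x_n)(x_n - x_{n-1})/(f(x_n) - f(x_{n-1}))

Iteration 1:
  f(1.020000) = -1.957568
  f(2.080000) = 13.557737
  x_2 = 2.080000 - 13.557737×(2.080000 - 1.020000)/(13.557737 - (-1.957568))
       = 1.153740
Iteration 2:
  f(2.080000) = 13.557737
  f(1.153740) = -1.535609
  x_3 = 1.153740 - (-1.535609)×(1.153740 - 2.080000)/(-1.535609 - 13.557737)
       = 1.247979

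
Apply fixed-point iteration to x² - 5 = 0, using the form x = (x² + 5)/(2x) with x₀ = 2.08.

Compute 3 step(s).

Equation: x² - 5 = 0
Fixed-point form: x = (x² + 5)/(2x)
x₀ = 2.08

x_1 = g(2.080000) = 2.241923
x_2 = g(2.241923) = 2.236076
x_3 = g(2.236076) = 2.236068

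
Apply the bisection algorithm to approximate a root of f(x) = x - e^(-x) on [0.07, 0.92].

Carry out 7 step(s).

f(x) = x - e^(-x)
Initial interval: [0.07, 0.92]

Iteration 1:
  c_1 = (0.070000 + 0.920000)/2 = 0.495000
  f(c_1) = f(0.495000) = -0.114571
  f(a) × f(c) ≥ 0, new interval: [0.495000, 0.920000]
Iteration 2:
  c_2 = (0.495000 + 0.920000)/2 = 0.707500
  f(c_2) = f(0.707500) = 0.214625
  f(a) × f(c) < 0, new interval: [0.495000, 0.707500]
Iteration 3:
  c_3 = (0.495000 + 0.707500)/2 = 0.601250
  f(c_3) = f(0.601250) = 0.053124
  f(a) × f(c) < 0, new interval: [0.495000, 0.601250]
Iteration 4:
  c_4 = (0.495000 + 0.601250)/2 = 0.548125
  f(c_4) = f(0.548125) = -0.029908
  f(a) × f(c) ≥ 0, new interval: [0.548125, 0.601250]
Iteration 5:
  c_5 = (0.548125 + 0.601250)/2 = 0.574688
  f(c_5) = f(0.574688) = 0.011807
  f(a) × f(c) < 0, new interval: [0.548125, 0.574688]
Iteration 6:
  c_6 = (0.548125 + 0.574688)/2 = 0.561406
  f(c_6) = f(0.561406) = -0.009000
  f(a) × f(c) ≥ 0, new interval: [0.561406, 0.574688]
Iteration 7:
  c_7 = (0.561406 + 0.574688)/2 = 0.568047
  f(c_7) = f(0.568047) = 0.001416
  f(a) × f(c) < 0, new interval: [0.561406, 0.568047]

After 7 iteration(s), the approximation is c_7 = 0.568047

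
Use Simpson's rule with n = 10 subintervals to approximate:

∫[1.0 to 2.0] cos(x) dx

f(x) = cos(x)
a = 1.0, b = 2.0, n = 10
h = (b - a)/n = 0.100000

Simpson's rule: (h/3)[f(x₀) + 4f(x₁) + 2f(x₂) + ... + f(xₙ)]

x_0 = 1.0000, f(x_0) = 0.540302, coefficient = 1
x_1 = 1.1000, f(x_1) = 0.453596, coefficient = 4
x_2 = 1.2000, f(x_2) = 0.362358, coefficient = 2
x_3 = 1.3000, f(x_3) = 0.267499, coefficient = 4
x_4 = 1.4000, f(x_4) = 0.169967, coefficient = 2
x_5 = 1.5000, f(x_5) = 0.070737, coefficient = 4
x_6 = 1.6000, f(x_6) = -0.029200, coefficient = 2
x_7 = 1.7000, f(x_7) = -0.128844, coefficient = 4
x_8 = 1.8000, f(x_8) = -0.227202, coefficient = 2
x_9 = 1.9000, f(x_9) = -0.323290, coefficient = 4
x_10 = 2.0000, f(x_10) = -0.416147, coefficient = 1

I ≈ (0.100000/3) × 2.034794 = 0.067826
Exact value: 0.067826
Error: 0.000000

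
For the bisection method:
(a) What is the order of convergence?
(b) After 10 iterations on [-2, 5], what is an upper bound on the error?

(a) Bisection has linear (order 1) convergence; the error is halved each step.

(b) Error bound = (b-a)/2^n = (5 - (-2))/2^{10}
    = 7/2^{10}

(a) 1 (linear); (b) error ≤ 6.84e-03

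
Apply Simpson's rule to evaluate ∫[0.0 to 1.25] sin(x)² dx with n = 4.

f(x) = sin(x)²
a = 0.0, b = 1.25, n = 4
h = (b - a)/n = 0.312500

Simpson's rule: (h/3)[f(x₀) + 4f(x₁) + 2f(x₂) + ... + f(xₙ)]

x_0 = 0.0000, f(x_0) = 0.000000, coefficient = 1
x_1 = 0.3125, f(x_1) = 0.094518, coefficient = 4
x_2 = 0.6250, f(x_2) = 0.342339, coefficient = 2
x_3 = 0.9375, f(x_3) = 0.649767, coefficient = 4
x_4 = 1.2500, f(x_4) = 0.900572, coefficient = 1

I ≈ (0.312500/3) × 4.562390 = 0.475249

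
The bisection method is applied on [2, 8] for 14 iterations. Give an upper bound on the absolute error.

Bisection error bound: |error| ≤ (b-a)/2^n
|error| ≤ (8 - 2)/2^14 = 6/2^14
|error| ≤ 0.0003662109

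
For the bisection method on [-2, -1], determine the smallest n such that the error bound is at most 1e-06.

We need (b-a)/2^n ≤ 1e-06
(-1 - (-2))/2^n ≤ 1e-06
1/2^n ≤ 1e-06
2^n ≥ 1000000
n ≥ log₂(1000000) = 19.93
n ≥ 20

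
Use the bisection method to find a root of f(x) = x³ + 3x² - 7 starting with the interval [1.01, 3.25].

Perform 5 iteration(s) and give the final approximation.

f(x) = x³ + 3x² - 7
Initial interval: [1.01, 3.25]

Iteration 1:
  c_1 = (1.010000 + 3.250000)/2 = 2.130000
  f(c_1) = f(2.130000) = 16.274297
  f(a) × f(c) < 0, new interval: [1.010000, 2.130000]
Iteration 2:
  c_2 = (1.010000 + 2.130000)/2 = 1.570000
  f(c_2) = f(1.570000) = 4.264593
  f(a) × f(c) < 0, new interval: [1.010000, 1.570000]
Iteration 3:
  c_3 = (1.010000 + 1.570000)/2 = 1.290000
  f(c_3) = f(1.290000) = 0.138989
  f(a) × f(c) < 0, new interval: [1.010000, 1.290000]
Iteration 4:
  c_4 = (1.010000 + 1.290000)/2 = 1.150000
  f(c_4) = f(1.150000) = -1.511625
  f(a) × f(c) ≥ 0, new interval: [1.150000, 1.290000]
Iteration 5:
  c_5 = (1.150000 + 1.290000)/2 = 1.220000
  f(c_5) = f(1.220000) = -0.718952
  f(a) × f(c) ≥ 0, new interval: [1.220000, 1.290000]

After 5 iteration(s), the approximation is c_5 = 1.220000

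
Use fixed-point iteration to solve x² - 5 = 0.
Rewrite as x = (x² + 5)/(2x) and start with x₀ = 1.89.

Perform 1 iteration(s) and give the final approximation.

Equation: x² - 5 = 0
Fixed-point form: x = (x² + 5)/(2x)
x₀ = 1.89

x_1 = g(1.890000) = 2.267751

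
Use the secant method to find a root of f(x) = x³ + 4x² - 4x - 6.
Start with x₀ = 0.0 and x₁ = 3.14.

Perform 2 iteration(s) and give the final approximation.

f(x) = x³ + 4x² - 4x - 6
x₀ = 0.0, x₁ = 3.14

Secant formula: x_{n+1} = x_n - f(x_n)(x_n - x_{n-1})/(f(x_n) - f(x_{n-1}))

Iteration 1:
  f(0.000000) = -6.000000
  f(3.140000) = 51.837544
  x_2 = 3.140000 - 51.837544×(3.140000 - 0.000000)/(51.837544 - (-6.000000))
       = 0.325740
Iteration 2:
  f(3.140000) = 51.837544
  f(0.325740) = -6.843971
  x_3 = 0.325740 - (-6.843971)×(0.325740 - 3.140000)/(-6.843971 - 51.837544)
       = 0.653965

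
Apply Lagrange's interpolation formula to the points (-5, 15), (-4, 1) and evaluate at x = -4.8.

Lagrange interpolation formula:
P(x) = Σ yᵢ × Lᵢ(x)
where Lᵢ(x) = Π_{j≠i} (x - xⱼ)/(xᵢ - xⱼ)

L_0(-4.8) = (-4.8 - (-4))/(-5 - (-4)) = 0.800000
L_1(-4.8) = (-4.8 - (-5))/(-4 - (-5)) = 0.200000

P(-4.8) = 15×L_0(-4.8) + 1×L_1(-4.8)
P(-4.8) = 12.200000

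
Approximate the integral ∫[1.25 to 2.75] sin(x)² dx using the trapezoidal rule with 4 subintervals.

f(x) = sin(x)²
a = 1.25, b = 2.75, n = 4
h = (b - a)/n = 0.375000

Trapezoidal rule: (h/2)[f(x₀) + 2f(x₁) + 2f(x₂) + ... + f(xₙ)]

x_0 = 1.2500, f(x_0) = 0.900572, coefficient = 1
x_1 = 1.6250, f(x_1) = 0.997065, coefficient = 2
x_2 = 2.0000, f(x_2) = 0.826822, coefficient = 2
x_3 = 2.3750, f(x_3) = 0.481199, coefficient = 2
x_4 = 2.7500, f(x_4) = 0.145665, coefficient = 1

I ≈ (0.375000/2) × 5.656408 = 1.060577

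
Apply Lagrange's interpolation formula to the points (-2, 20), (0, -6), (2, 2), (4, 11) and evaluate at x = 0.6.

Lagrange interpolation formula:
P(x) = Σ yᵢ × Lᵢ(x)
where Lᵢ(x) = Π_{j≠i} (x - xⱼ)/(xᵢ - xⱼ)

L_0(0.6) = (0.6 - 0)/(-2 - 0) × (0.6 - 2)/(-2 - 2) × (0.6 - 4)/(-2 - 4) = -0.059500
L_1(0.6) = (0.6 - (-2))/(0 - (-2)) × (0.6 - 2)/(0 - 2) × (0.6 - 4)/(0 - 4) = 0.773500
L_2(0.6) = (0.6 - (-2))/(2 - (-2)) × (0.6 - 0)/(2 - 0) × (0.6 - 4)/(2 - 4) = 0.331500
L_3(0.6) = (0.6 - (-2))/(4 - (-2)) × (0.6 - 0)/(4 - 0) × (0.6 - 2)/(4 - 2) = -0.045500

P(0.6) = 20×L_0(0.6) + (-6)×L_1(0.6) + 2×L_2(0.6) + 11×L_3(0.6)
P(0.6) = -5.668500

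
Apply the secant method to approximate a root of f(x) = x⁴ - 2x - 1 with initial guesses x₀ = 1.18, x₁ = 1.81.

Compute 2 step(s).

f(x) = x⁴ - 2x - 1
x₀ = 1.18, x₁ = 1.81

Secant formula: x_{n+1} = x_n - f(x_n)(x_n - x_{n-1})/(f(x_n) - f(x_{n-1}))

Iteration 1:
  f(1.180000) = -1.421222
  f(1.810000) = 6.112831
  x_2 = 1.810000 - 6.112831×(1.810000 - 1.180000)/(6.112831 - (-1.421222))
       = 1.298843
Iteration 2:
  f(1.810000) = 6.112831
  f(1.298843) = -0.751740
  x_3 = 1.298843 - (-0.751740)×(1.298843 - 1.810000)/(-0.751740 - 6.112831)
       = 1.354820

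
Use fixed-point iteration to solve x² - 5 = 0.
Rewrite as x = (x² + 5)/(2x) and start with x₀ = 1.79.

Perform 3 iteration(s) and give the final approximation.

Equation: x² - 5 = 0
Fixed-point form: x = (x² + 5)/(2x)
x₀ = 1.79

x_1 = g(1.790000) = 2.291648
x_2 = g(2.291648) = 2.236742
x_3 = g(2.236742) = 2.236068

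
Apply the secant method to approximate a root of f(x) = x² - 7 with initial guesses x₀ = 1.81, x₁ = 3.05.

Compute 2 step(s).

f(x) = x² - 7
x₀ = 1.81, x₁ = 3.05

Secant formula: x_{n+1} = x_n - f(x_n)(x_n - x_{n-1})/(f(x_n) - f(x_{n-1}))

Iteration 1:
  f(1.810000) = -3.723900
  f(3.050000) = 2.302500
  x_2 = 3.050000 - 2.302500×(3.050000 - 1.810000)/(2.302500 - (-3.723900))
       = 2.576235
Iteration 2:
  f(3.050000) = 2.302500
  f(2.576235) = -0.363015
  x_3 = 2.576235 - (-0.363015)×(2.576235 - 3.050000)/(-0.363015 - 2.302500)
       = 2.640756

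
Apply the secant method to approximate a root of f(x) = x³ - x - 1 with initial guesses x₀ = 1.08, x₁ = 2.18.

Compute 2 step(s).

f(x) = x³ - x - 1
x₀ = 1.08, x₁ = 2.18

Secant formula: x_{n+1} = x_n - f(x_n)(x_n - x_{n-1})/(f(x_n) - f(x_{n-1}))

Iteration 1:
  f(1.080000) = -0.820288
  f(2.180000) = 7.180232
  x_2 = 2.180000 - 7.180232×(2.180000 - 1.080000)/(7.180232 - (-0.820288))
       = 1.192782
Iteration 2:
  f(2.180000) = 7.180232
  f(1.192782) = -0.495776
  x_3 = 1.192782 - (-0.495776)×(1.192782 - 2.180000)/(-0.495776 - 7.180232)
       = 1.256544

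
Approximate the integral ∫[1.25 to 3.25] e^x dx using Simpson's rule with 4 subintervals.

f(x) = e^x
a = 1.25, b = 3.25, n = 4
h = (b - a)/n = 0.500000

Simpson's rule: (h/3)[f(x₀) + 4f(x₁) + 2f(x₂) + ... + f(xₙ)]

x_0 = 1.2500, f(x_0) = 3.490343, coefficient = 1
x_1 = 1.7500, f(x_1) = 5.754603, coefficient = 4
x_2 = 2.2500, f(x_2) = 9.487736, coefficient = 2
x_3 = 2.7500, f(x_3) = 15.642632, coefficient = 4
x_4 = 3.2500, f(x_4) = 25.790340, coefficient = 1

I ≈ (0.500000/3) × 133.845093 = 22.307515
Exact value: 22.299997
Error: 0.007519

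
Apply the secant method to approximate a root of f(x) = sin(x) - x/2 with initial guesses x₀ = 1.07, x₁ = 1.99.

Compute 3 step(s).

f(x) = sin(x) - x/2
x₀ = 1.07, x₁ = 1.99

Secant formula: x_{n+1} = x_n - f(x_n)(x_n - x_{n-1})/(f(x_n) - f(x_{n-1}))

Iteration 1:
  f(1.070000) = 0.342201
  f(1.990000) = -0.081587
  x_2 = 1.990000 - (-0.081587)×(1.990000 - 1.070000)/(-0.081587 - 0.342201)
       = 1.812883
Iteration 2:
  f(1.990000) = -0.081587
  f(1.812883) = 0.064398
  x_3 = 1.812883 - 0.064398×(1.812883 - 1.990000)/(0.064398 - (-0.081587))
       = 1.891015
Iteration 3:
  f(1.812883) = 0.064398
  f(1.891015) = 0.003659
  x_4 = 1.891015 - 0.003659×(1.891015 - 1.812883)/(0.003659 - 0.064398)
       = 1.895722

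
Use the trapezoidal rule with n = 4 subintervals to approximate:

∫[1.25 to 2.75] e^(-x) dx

f(x) = e^(-x)
a = 1.25, b = 2.75, n = 4
h = (b - a)/n = 0.375000

Trapezoidal rule: (h/2)[f(x₀) + 2f(x₁) + 2f(x₂) + ... + f(xₙ)]

x_0 = 1.2500, f(x_0) = 0.286505, coefficient = 1
x_1 = 1.6250, f(x_1) = 0.196912, coefficient = 2
x_2 = 2.0000, f(x_2) = 0.135335, coefficient = 2
x_3 = 2.3750, f(x_3) = 0.093014, coefficient = 2
x_4 = 2.7500, f(x_4) = 0.063928, coefficient = 1

I ≈ (0.375000/2) × 1.200956 = 0.225179
Exact value: 0.222577
Error: 0.002602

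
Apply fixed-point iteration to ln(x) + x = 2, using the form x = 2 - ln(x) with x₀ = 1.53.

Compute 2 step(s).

Equation: ln(x) + x = 2
Fixed-point form: x = 2 - ln(x)
x₀ = 1.53

x_1 = g(1.530000) = 1.574732
x_2 = g(1.574732) = 1.545915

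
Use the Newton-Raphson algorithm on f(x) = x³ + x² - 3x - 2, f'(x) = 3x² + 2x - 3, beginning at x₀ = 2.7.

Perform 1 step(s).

f(x) = x³ + x² - 3x - 2
f'(x) = 3x² + 2x - 3
x₀ = 2.7

Newton-Raphson formula: x_{n+1} = x_n - f(x_n)/f'(x_n)

Iteration 1:
  f(2.700000) = 16.873000
  f'(2.700000) = 24.270000
  x_1 = 2.700000 - 16.873000/24.270000 = 2.004780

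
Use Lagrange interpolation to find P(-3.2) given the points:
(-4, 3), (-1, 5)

Lagrange interpolation formula:
P(x) = Σ yᵢ × Lᵢ(x)
where Lᵢ(x) = Π_{j≠i} (x - xⱼ)/(xᵢ - xⱼ)

L_0(-3.2) = (-3.2 - (-1))/(-4 - (-1)) = 0.733333
L_1(-3.2) = (-3.2 - (-4))/(-1 - (-4)) = 0.266667

P(-3.2) = 3×L_0(-3.2) + 5×L_1(-3.2)
P(-3.2) = 3.533333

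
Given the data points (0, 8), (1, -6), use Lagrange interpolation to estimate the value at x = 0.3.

Lagrange interpolation formula:
P(x) = Σ yᵢ × Lᵢ(x)
where Lᵢ(x) = Π_{j≠i} (x - xⱼ)/(xᵢ - xⱼ)

L_0(0.3) = (0.3 - 1)/(0 - 1) = 0.700000
L_1(0.3) = (0.3 - 0)/(1 - 0) = 0.300000

P(0.3) = 8×L_0(0.3) + (-6)×L_1(0.3)
P(0.3) = 3.800000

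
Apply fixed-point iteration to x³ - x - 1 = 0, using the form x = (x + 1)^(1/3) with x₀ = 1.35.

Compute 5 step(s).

Equation: x³ - x - 1 = 0
Fixed-point form: x = (x + 1)^(1/3)
x₀ = 1.35

x_1 = g(1.350000) = 1.329503
x_2 = g(1.329503) = 1.325626
x_3 = g(1.325626) = 1.324890
x_4 = g(1.324890) = 1.324751
x_5 = g(1.324751) = 1.324724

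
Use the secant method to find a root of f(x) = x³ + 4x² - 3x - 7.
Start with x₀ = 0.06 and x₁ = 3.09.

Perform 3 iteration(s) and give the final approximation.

f(x) = x³ + 4x² - 3x - 7
x₀ = 0.06, x₁ = 3.09

Secant formula: x_{n+1} = x_n - f(x_n)(x_n - x_{n-1})/(f(x_n) - f(x_{n-1}))

Iteration 1:
  f(0.060000) = -7.165384
  f(3.090000) = 51.426029
  x_2 = 3.090000 - 51.426029×(3.090000 - 0.060000)/(51.426029 - (-7.165384))
       = 0.430551
Iteration 2:
  f(3.090000) = 51.426029
  f(0.430551) = -7.470343
  x_3 = 0.430551 - (-7.470343)×(0.430551 - 3.090000)/(-7.470343 - 51.426029)
       = 0.767872
Iteration 3:
  f(0.430551) = -7.470343
  f(0.767872) = -6.492346
  x_4 = 0.767872 - (-6.492346)×(0.767872 - 0.430551)/(-6.492346 - (-7.470343))
       = 3.007150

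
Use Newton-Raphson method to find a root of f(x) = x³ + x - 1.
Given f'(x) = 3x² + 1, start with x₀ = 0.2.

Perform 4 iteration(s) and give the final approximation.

f(x) = x³ + x - 1
f'(x) = 3x² + 1
x₀ = 0.2

Newton-Raphson formula: x_{n+1} = x_n - f(x_n)/f'(x_n)

Iteration 1:
  f(0.200000) = -0.792000
  f'(0.200000) = 1.120000
  x_1 = 0.200000 - (-0.792000)/1.120000 = 0.907143
Iteration 2:
  f(0.907143) = 0.653638
  f'(0.907143) = 3.468724
  x_2 = 0.907143 - 0.653638/3.468724 = 0.718705
Iteration 3:
  f(0.718705) = 0.089943
  f'(0.718705) = 2.549612
  x_3 = 0.718705 - 0.089943/2.549612 = 0.683428
Iteration 4:
  f(0.683428) = 0.002639
  f'(0.683428) = 2.401222
  x_4 = 0.683428 - 0.002639/2.401222 = 0.682329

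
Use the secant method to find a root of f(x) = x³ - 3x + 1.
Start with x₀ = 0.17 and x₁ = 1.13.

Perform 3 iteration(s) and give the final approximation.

f(x) = x³ - 3x + 1
x₀ = 0.17, x₁ = 1.13

Secant formula: x_{n+1} = x_n - f(x_n)(x_n - x_{n-1})/(f(x_n) - f(x_{n-1}))

Iteration 1:
  f(0.170000) = 0.494913
  f(1.130000) = -0.947103
  x_2 = 1.130000 - (-0.947103)×(1.130000 - 0.170000)/(-0.947103 - 0.494913)
       = 0.499481
Iteration 2:
  f(1.130000) = -0.947103
  f(0.499481) = -0.373831
  x_3 = 0.499481 - (-0.373831)×(0.499481 - 1.130000)/(-0.373831 - (-0.947103))
       = 0.088318
Iteration 3:
  f(0.499481) = -0.373831
  f(0.088318) = 0.735734
  x_4 = 0.088318 - 0.735734×(0.088318 - 0.499481)/(0.735734 - (-0.373831))
       = 0.360953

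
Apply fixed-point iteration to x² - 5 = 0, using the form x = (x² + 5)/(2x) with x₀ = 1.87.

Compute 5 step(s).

Equation: x² - 5 = 0
Fixed-point form: x = (x² + 5)/(2x)
x₀ = 1.87

x_1 = g(1.870000) = 2.271898
x_2 = g(2.271898) = 2.236351
x_3 = g(2.236351) = 2.236068
x_4 = g(2.236068) = 2.236068
x_5 = g(2.236068) = 2.236068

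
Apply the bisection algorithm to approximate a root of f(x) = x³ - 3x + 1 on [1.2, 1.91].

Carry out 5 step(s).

f(x) = x³ - 3x + 1
Initial interval: [1.2, 1.91]

Iteration 1:
  c_1 = (1.200000 + 1.910000)/2 = 1.555000
  f(c_1) = f(1.555000) = 0.095029
  f(a) × f(c) < 0, new interval: [1.200000, 1.555000]
Iteration 2:
  c_2 = (1.200000 + 1.555000)/2 = 1.377500
  f(c_2) = f(1.377500) = -0.518685
  f(a) × f(c) ≥ 0, new interval: [1.377500, 1.555000]
Iteration 3:
  c_3 = (1.377500 + 1.555000)/2 = 1.466250
  f(c_3) = f(1.466250) = -0.246475
  f(a) × f(c) ≥ 0, new interval: [1.466250, 1.555000]
Iteration 4:
  c_4 = (1.466250 + 1.555000)/2 = 1.510625
  f(c_4) = f(1.510625) = -0.084647
  f(a) × f(c) ≥ 0, new interval: [1.510625, 1.555000]
Iteration 5:
  c_5 = (1.510625 + 1.555000)/2 = 1.532812
  f(c_5) = f(1.532812) = 0.002927
  f(a) × f(c) < 0, new interval: [1.510625, 1.532812]

After 5 iteration(s), the approximation is c_5 = 1.532812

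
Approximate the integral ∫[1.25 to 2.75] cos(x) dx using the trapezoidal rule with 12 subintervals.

f(x) = cos(x)
a = 1.25, b = 2.75, n = 12
h = (b - a)/n = 0.125000

Trapezoidal rule: (h/2)[f(x₀) + 2f(x₁) + 2f(x₂) + ... + f(xₙ)]

x_0 = 1.2500, f(x_0) = 0.315322, coefficient = 1
x_1 = 1.3750, f(x_1) = 0.194548, coefficient = 2
x_2 = 1.5000, f(x_2) = 0.070737, coefficient = 2
x_3 = 1.6250, f(x_3) = -0.054177, coefficient = 2
x_4 = 1.7500, f(x_4) = -0.178246, coefficient = 2
x_5 = 1.8750, f(x_5) = -0.299534, coefficient = 2
x_6 = 2.0000, f(x_6) = -0.416147, coefficient = 2
x_7 = 2.1250, f(x_7) = -0.526266, coefficient = 2
x_8 = 2.2500, f(x_8) = -0.628174, coefficient = 2
x_9 = 2.3750, f(x_9) = -0.720278, coefficient = 2
x_10 = 2.5000, f(x_10) = -0.801144, coefficient = 2
x_11 = 2.6250, f(x_11) = -0.869507, coefficient = 2
x_12 = 2.7500, f(x_12) = -0.924302, coefficient = 1

I ≈ (0.125000/2) × -9.065356 = -0.566585
Exact value: -0.567324
Error: 0.000739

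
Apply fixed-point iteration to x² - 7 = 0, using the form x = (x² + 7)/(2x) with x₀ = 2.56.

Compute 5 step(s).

Equation: x² - 7 = 0
Fixed-point form: x = (x² + 7)/(2x)
x₀ = 2.56

x_1 = g(2.560000) = 2.647187
x_2 = g(2.647187) = 2.645752
x_3 = g(2.645752) = 2.645751
x_4 = g(2.645751) = 2.645751
x_5 = g(2.645751) = 2.645751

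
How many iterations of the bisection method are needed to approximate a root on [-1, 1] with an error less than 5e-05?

We need (b-a)/2^n ≤ 5e-05
(1 - (-1))/2^n ≤ 5e-05
2/2^n ≤ 5e-05
2^n ≥ 40000
n ≥ log₂(40000) = 15.29
n ≥ 16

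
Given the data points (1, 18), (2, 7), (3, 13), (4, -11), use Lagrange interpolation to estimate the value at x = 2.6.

Lagrange interpolation formula:
P(x) = Σ yᵢ × Lᵢ(x)
where Lᵢ(x) = Π_{j≠i} (x - xⱼ)/(xᵢ - xⱼ)

L_0(2.6) = (2.6 - 2)/(1 - 2) × (2.6 - 3)/(1 - 3) × (2.6 - 4)/(1 - 4) = -0.056000
L_1(2.6) = (2.6 - 1)/(2 - 1) × (2.6 - 3)/(2 - 3) × (2.6 - 4)/(2 - 4) = 0.448000
L_2(2.6) = (2.6 - 1)/(3 - 1) × (2.6 - 2)/(3 - 2) × (2.6 - 4)/(3 - 4) = 0.672000
L_3(2.6) = (2.6 - 1)/(4 - 1) × (2.6 - 2)/(4 - 2) × (2.6 - 3)/(4 - 3) = -0.064000

P(2.6) = 18×L_0(2.6) + 7×L_1(2.6) + 13×L_2(2.6) + (-11)×L_3(2.6)
P(2.6) = 11.568000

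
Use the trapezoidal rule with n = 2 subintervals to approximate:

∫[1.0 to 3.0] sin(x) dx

f(x) = sin(x)
a = 1.0, b = 3.0, n = 2
h = (b - a)/n = 1.000000

Trapezoidal rule: (h/2)[f(x₀) + 2f(x₁) + 2f(x₂) + ... + f(xₙ)]

x_0 = 1.0000, f(x_0) = 0.841471, coefficient = 1
x_1 = 2.0000, f(x_1) = 0.909297, coefficient = 2
x_2 = 3.0000, f(x_2) = 0.141120, coefficient = 1

I ≈ (1.000000/2) × 2.801186 = 1.400593
Exact value: 1.530295
Error: 0.129702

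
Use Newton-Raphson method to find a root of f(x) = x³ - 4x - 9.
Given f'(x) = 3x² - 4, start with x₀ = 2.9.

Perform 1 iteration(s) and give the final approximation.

f(x) = x³ - 4x - 9
f'(x) = 3x² - 4
x₀ = 2.9

Newton-Raphson formula: x_{n+1} = x_n - f(x_n)/f'(x_n)

Iteration 1:
  f(2.900000) = 3.789000
  f'(2.900000) = 21.230000
  x_1 = 2.900000 - 3.789000/21.230000 = 2.721526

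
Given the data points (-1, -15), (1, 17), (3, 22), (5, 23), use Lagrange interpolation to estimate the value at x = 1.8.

Lagrange interpolation formula:
P(x) = Σ yᵢ × Lᵢ(x)
where Lᵢ(x) = Π_{j≠i} (x - xⱼ)/(xᵢ - xⱼ)

L_0(1.8) = (1.8 - 1)/(-1 - 1) × (1.8 - 3)/(-1 - 3) × (1.8 - 5)/(-1 - 5) = -0.064000
L_1(1.8) = (1.8 - (-1))/(1 - (-1)) × (1.8 - 3)/(1 - 3) × (1.8 - 5)/(1 - 5) = 0.672000
L_2(1.8) = (1.8 - (-1))/(3 - (-1)) × (1.8 - 1)/(3 - 1) × (1.8 - 5)/(3 - 5) = 0.448000
L_3(1.8) = (1.8 - (-1))/(5 - (-1)) × (1.8 - 1)/(5 - 1) × (1.8 - 3)/(5 - 3) = -0.056000

P(1.8) = (-15)×L_0(1.8) + 17×L_1(1.8) + 22×L_2(1.8) + 23×L_3(1.8)
P(1.8) = 20.952000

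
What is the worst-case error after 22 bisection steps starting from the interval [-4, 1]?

Bisection error bound: |error| ≤ (b-a)/2^n
|error| ≤ (1 - (-4))/2^22 = 5/2^22
|error| ≤ 0.0000011921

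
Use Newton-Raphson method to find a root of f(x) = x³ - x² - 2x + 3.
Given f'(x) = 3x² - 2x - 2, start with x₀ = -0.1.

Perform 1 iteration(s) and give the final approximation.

f(x) = x³ - x² - 2x + 3
f'(x) = 3x² - 2x - 2
x₀ = -0.1

Newton-Raphson formula: x_{n+1} = x_n - f(x_n)/f'(x_n)

Iteration 1:
  f(-0.100000) = 3.189000
  f'(-0.100000) = -1.770000
  x_1 = -0.100000 - 3.189000/(-1.770000) = 1.701695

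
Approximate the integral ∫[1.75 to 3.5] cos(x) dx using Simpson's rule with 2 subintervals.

f(x) = cos(x)
a = 1.75, b = 3.5, n = 2
h = (b - a)/n = 0.875000

Simpson's rule: (h/3)[f(x₀) + 4f(x₁) + 2f(x₂) + ... + f(xₙ)]

x_0 = 1.7500, f(x_0) = -0.178246, coefficient = 1
x_1 = 2.6250, f(x_1) = -0.869507, coefficient = 4
x_2 = 3.5000, f(x_2) = -0.936457, coefficient = 1

I ≈ (0.875000/3) × -4.592731 = -1.339547
Exact value: -1.334769
Error: 0.004778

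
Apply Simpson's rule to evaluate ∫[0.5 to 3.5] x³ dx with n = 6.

f(x) = x³
a = 0.5, b = 3.5, n = 6
h = (b - a)/n = 0.500000

Simpson's rule: (h/3)[f(x₀) + 4f(x₁) + 2f(x₂) + ... + f(xₙ)]

x_0 = 0.5000, f(x_0) = 0.125000, coefficient = 1
x_1 = 1.0000, f(x_1) = 1.000000, coefficient = 4
x_2 = 1.5000, f(x_2) = 3.375000, coefficient = 2
x_3 = 2.0000, f(x_3) = 8.000000, coefficient = 4
x_4 = 2.5000, f(x_4) = 15.625000, coefficient = 2
x_5 = 3.0000, f(x_5) = 27.000000, coefficient = 4
x_6 = 3.5000, f(x_6) = 42.875000, coefficient = 1

I ≈ (0.500000/3) × 225.000000 = 37.500000
Exact value: 37.500000
Error: 0.000000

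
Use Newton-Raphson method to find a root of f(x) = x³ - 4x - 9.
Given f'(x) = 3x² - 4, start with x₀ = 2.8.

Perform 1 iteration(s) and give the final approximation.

f(x) = x³ - 4x - 9
f'(x) = 3x² - 4
x₀ = 2.8

Newton-Raphson formula: x_{n+1} = x_n - f(x_n)/f'(x_n)

Iteration 1:
  f(2.800000) = 1.752000
  f'(2.800000) = 19.520000
  x_1 = 2.800000 - 1.752000/19.520000 = 2.710246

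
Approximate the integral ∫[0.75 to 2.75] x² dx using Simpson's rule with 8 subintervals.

f(x) = x²
a = 0.75, b = 2.75, n = 8
h = (b - a)/n = 0.250000

Simpson's rule: (h/3)[f(x₀) + 4f(x₁) + 2f(x₂) + ... + f(xₙ)]

x_0 = 0.7500, f(x_0) = 0.562500, coefficient = 1
x_1 = 1.0000, f(x_1) = 1.000000, coefficient = 4
x_2 = 1.2500, f(x_2) = 1.562500, coefficient = 2
x_3 = 1.5000, f(x_3) = 2.250000, coefficient = 4
x_4 = 1.7500, f(x_4) = 3.062500, coefficient = 2
x_5 = 2.0000, f(x_5) = 4.000000, coefficient = 4
x_6 = 2.2500, f(x_6) = 5.062500, coefficient = 2
x_7 = 2.5000, f(x_7) = 6.250000, coefficient = 4
x_8 = 2.7500, f(x_8) = 7.562500, coefficient = 1

I ≈ (0.250000/3) × 81.500000 = 6.791667
Exact value: 6.791667
Error: 0.000000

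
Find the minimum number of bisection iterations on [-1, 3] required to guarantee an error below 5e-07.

We need (b-a)/2^n ≤ 5e-07
(3 - (-1))/2^n ≤ 5e-07
4/2^n ≤ 5e-07
2^n ≥ 8000000
n ≥ log₂(8000000) = 22.93
n ≥ 23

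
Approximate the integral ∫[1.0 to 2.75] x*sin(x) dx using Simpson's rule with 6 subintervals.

f(x) = x*sin(x)
a = 1.0, b = 2.75, n = 6
h = (b - a)/n = 0.291667

Simpson's rule: (h/3)[f(x₀) + 4f(x₁) + 2f(x₂) + ... + f(xₙ)]

x_0 = 1.0000, f(x_0) = 0.841471, coefficient = 1
x_1 = 1.2917, f(x_1) = 1.241673, coefficient = 4
x_2 = 1.5833, f(x_2) = 1.583209, coefficient = 2
x_3 = 1.8750, f(x_3) = 1.788911, coefficient = 4
x_4 = 2.1667, f(x_4) = 1.793264, coefficient = 2
x_5 = 2.4583, f(x_5) = 1.552005, coefficient = 4
x_6 = 2.7500, f(x_6) = 1.049568, coefficient = 1

I ≈ (0.291667/3) × 26.974342 = 2.622505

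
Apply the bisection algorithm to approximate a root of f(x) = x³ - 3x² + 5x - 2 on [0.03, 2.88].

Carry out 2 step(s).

f(x) = x³ - 3x² + 5x - 2
Initial interval: [0.03, 2.88]

Iteration 1:
  c_1 = (0.030000 + 2.880000)/2 = 1.455000
  f(c_1) = f(1.455000) = 2.004196
  f(a) × f(c) < 0, new interval: [0.030000, 1.455000]
Iteration 2:
  c_2 = (0.030000 + 1.455000)/2 = 0.742500
  f(c_2) = f(0.742500) = 0.467926
  f(a) × f(c) < 0, new interval: [0.030000, 0.742500]

After 2 iteration(s), the approximation is c_2 = 0.742500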